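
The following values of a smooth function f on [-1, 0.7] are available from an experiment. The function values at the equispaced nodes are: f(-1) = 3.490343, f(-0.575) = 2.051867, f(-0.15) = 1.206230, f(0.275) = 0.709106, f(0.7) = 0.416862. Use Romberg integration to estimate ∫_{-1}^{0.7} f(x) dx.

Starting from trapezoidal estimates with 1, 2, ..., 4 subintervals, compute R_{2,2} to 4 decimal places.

2.4589

R_{0,0} (trapezoid, 1 panel, h=1.7000): 3.321124
R_{1,0} (trapezoid, 2 panels, h=0.8500): 2.685858
R_{2,0} (trapezoid, 4 panels, h=0.4250): 2.516342
R_{1,1} = 2.685858 + (2.685858 − 3.321124)/3 = 2.474103
R_{2,1} = 2.516342 + (2.516342 − 2.685858)/3 = 2.459837
R_{2,2} = 2.459837 + (2.459837 − 2.474103)/15 = 2.458886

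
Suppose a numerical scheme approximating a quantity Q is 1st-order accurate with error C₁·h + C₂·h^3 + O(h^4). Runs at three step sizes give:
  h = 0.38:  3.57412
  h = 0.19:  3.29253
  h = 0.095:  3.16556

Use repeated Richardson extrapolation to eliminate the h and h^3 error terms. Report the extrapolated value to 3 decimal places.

First eliminate the h term (factor 2^1 = 2):
  B₁ = (2·3.29253 − 3.57412)/1 = 3.01094
  B₂ = (2·3.16556 − 3.29253)/1 = 3.03859
Then eliminate the h^3 term (factor 2^3 = 8):
  (8·3.03859 − 3.01094)/7 = 3.04254

3.043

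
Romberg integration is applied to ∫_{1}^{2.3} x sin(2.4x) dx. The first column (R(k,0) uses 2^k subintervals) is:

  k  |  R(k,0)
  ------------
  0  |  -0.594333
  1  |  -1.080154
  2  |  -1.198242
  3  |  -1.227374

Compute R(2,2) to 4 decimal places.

-1.2373

R(1,1) = -1.080154 + (-1.080154 − (-0.594333))/3 = -1.242094
R(2,1) = (4·(-1.198242) − (-1.080154)) / 3 = -1.237605
R(2,2) = (16·(-1.237605) − (-1.242094)) / 15 = -1.237306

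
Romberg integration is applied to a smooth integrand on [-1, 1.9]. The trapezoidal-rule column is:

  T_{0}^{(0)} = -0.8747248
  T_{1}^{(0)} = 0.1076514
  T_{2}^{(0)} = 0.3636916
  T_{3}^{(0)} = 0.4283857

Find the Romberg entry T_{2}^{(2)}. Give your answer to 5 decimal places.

0.44997

T_{1}^{(1)} = 0.1076514 + (0.1076514 − (-0.8747248))/3 = 0.4351101
T_{2}^{(1)} = (4·0.3636916 − 0.1076514) / 3 = 0.4490383
T_{2}^{(2)} = (16·0.4490383 − 0.4351101) / 15 = 0.4499668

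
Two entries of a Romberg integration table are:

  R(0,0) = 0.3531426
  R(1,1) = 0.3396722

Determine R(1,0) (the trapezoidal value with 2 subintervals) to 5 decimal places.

From R(1,1) = (4·R(1,0) − R(0,0))/3, solve for R(1,0):
4·R(1,0) = 3·0.3396722 + 0.3531426 = 1.3721592
R(1,0) = 0.3430398

0.34304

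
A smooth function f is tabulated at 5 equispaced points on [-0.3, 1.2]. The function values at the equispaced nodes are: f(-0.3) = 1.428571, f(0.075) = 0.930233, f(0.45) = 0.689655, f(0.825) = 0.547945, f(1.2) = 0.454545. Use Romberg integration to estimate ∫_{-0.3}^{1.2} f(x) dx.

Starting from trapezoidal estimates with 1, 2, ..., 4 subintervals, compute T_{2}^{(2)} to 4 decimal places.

T_{0}^{(0)} (trapezoid, 1 panel, h=1.5000): 1.412337
T_{1}^{(0)} (trapezoid, 2 panels, h=0.7500): 1.223410
T_{2}^{(0)} (trapezoid, 4 panels, h=0.3750): 1.166022
T_{1}^{(1)} = 1.223410 + (1.223410 − 1.412337)/3 = 1.160434
T_{2}^{(1)} = 1.166022 + (1.166022 − 1.223410)/3 = 1.146893
T_{2}^{(2)} = 1.146893 + (1.146893 − 1.160434)/15 = 1.145990

1.1460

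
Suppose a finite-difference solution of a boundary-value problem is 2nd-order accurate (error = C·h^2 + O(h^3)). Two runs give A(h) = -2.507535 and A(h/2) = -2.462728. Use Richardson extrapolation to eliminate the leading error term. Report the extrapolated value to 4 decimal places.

The leading error scales as h^2; refining by a factor of 2 reduces it by 2^2 = 4.
Extrapolated value = (4·A(h/2) − A(h)) / (4 − 1)
= (4·(-2.462728) − (-2.507535)) / 3
= -7.343377 / 3 = -2.447792

-2.4478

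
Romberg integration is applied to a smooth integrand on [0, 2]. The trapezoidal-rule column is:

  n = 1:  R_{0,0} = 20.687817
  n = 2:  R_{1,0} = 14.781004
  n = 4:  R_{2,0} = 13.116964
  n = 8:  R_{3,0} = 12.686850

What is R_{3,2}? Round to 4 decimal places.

12.5422

Richardson extrapolation on the trapezoidal column (denominator 4−1=3):
R_{2,1} = (4·13.116964 − 14.781004) / 3 = 12.562284
R_{3,1} = (4·12.686850 − 13.116964) / 3 = 12.543479
R_{3,2} = 12.543479 + (12.543479 − 12.562284)/15 = 12.542225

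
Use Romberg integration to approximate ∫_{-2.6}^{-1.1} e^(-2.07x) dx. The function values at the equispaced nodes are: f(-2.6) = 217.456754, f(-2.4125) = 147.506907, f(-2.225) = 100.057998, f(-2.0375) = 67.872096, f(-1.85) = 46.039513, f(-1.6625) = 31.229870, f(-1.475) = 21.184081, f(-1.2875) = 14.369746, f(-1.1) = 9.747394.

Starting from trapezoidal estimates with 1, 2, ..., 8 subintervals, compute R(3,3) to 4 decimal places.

R(0,0) (trapezoid, 1 panel, h=1.5000): 170.403111
R(1,0) (trapezoid, 2 panels, h=0.7500): 119.731190
R(2,0) (trapezoid, 4 panels, h=0.3750): 105.331375
R(3,0) (trapezoid, 8 panels, h=0.1875): 101.599178
R(1,1) = 119.731190 + (119.731190 − 170.403111)/3 = 102.840550
R(2,1) = 105.331375 + (105.331375 − 119.731190)/3 = 100.531437
R(3,1) = 101.599178 + (101.599178 − 105.331375)/3 = 100.355112
R(2,2) = 100.531437 + (100.531437 − 102.840550)/15 = 100.377496
R(3,2) = 100.355112 + (100.355112 − 100.531437)/15 = 100.343357
R(3,3) = 100.343357 + (100.343357 − 100.377496)/63 = 100.342815

100.3428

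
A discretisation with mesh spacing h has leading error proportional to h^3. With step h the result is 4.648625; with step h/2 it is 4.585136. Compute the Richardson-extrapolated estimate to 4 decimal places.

4.5761

Extrapolated value = (8·A(h/2) − A(h)) / (8 − 1)
= (8·4.585136 − 4.648625) / 7
= 32.032463 / 7 = 4.576066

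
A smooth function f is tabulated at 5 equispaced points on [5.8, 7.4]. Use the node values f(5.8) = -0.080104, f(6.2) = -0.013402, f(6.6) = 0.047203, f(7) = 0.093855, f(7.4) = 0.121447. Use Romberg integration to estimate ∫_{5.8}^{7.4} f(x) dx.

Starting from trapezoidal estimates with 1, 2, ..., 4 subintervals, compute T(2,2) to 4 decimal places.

T(0,0) (trapezoid, 1 panel, h=1.6000): 0.033074
T(1,0) (trapezoid, 2 panels, h=0.8000): 0.054300
T(2,0) (trapezoid, 4 panels, h=0.4000): 0.059331
T(1,1) = 0.054300 + (0.054300 − 0.033074)/3 = 0.061375
T(2,1) = 0.059331 + (0.059331 − 0.054300)/3 = 0.061008
T(2,2) = 0.061008 + (0.061008 − 0.061375)/15 = 0.060984

0.0610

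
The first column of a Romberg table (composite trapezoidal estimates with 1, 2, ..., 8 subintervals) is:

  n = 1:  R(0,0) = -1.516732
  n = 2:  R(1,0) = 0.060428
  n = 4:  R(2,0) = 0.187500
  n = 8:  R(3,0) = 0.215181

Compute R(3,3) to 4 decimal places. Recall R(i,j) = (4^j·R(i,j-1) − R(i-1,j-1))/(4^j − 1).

Richardson extrapolation on the trapezoidal column (denominator 4−1=3):
R(1,1) = 0.060428 + (0.060428 − (-1.516732))/3 = 0.586148
R(2,1) = (4·0.187500 − 0.060428) / 3 = 0.229857
R(3,1) = (4·0.215181 − 0.187500) / 3 = 0.224408
R(2,2) = 0.229857 + (0.229857 − 0.586148)/15 = 0.206104
R(3,2) = 0.224408 + (0.224408 − 0.229857)/15 = 0.224045
R(3,3) = 0.224045 + (0.224045 − 0.206104)/63 = 0.224330

0.2243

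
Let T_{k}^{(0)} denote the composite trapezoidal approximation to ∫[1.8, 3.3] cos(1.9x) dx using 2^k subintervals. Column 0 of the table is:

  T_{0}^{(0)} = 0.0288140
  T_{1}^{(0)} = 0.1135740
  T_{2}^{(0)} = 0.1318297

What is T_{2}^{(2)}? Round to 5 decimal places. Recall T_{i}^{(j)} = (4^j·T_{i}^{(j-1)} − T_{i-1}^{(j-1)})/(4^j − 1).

T_{1}^{(1)} = (4·0.1135740 − 0.0288140) / 3 = 0.1418273
T_{2}^{(1)} = (4·0.1318297 − 0.1135740) / 3 = 0.1379149
T_{2}^{(2)} = (16·0.1379149 − 0.1418273) / 15 = 0.1376541

0.13765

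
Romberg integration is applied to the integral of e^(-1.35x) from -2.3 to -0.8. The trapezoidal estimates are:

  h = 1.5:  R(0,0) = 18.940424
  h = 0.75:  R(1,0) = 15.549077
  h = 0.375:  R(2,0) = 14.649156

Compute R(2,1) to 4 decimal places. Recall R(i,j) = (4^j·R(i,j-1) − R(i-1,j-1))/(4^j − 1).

14.3492

Richardson extrapolation on the trapezoidal column (denominator 4−1=3):
R(2,1) = (4·14.649156 − 15.549077) / 3 = 14.349182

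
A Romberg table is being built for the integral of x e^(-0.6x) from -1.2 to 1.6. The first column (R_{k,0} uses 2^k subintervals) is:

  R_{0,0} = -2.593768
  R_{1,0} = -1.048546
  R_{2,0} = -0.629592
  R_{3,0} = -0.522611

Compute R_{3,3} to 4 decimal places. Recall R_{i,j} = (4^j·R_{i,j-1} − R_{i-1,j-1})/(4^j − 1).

-0.4867

Richardson extrapolation on the trapezoidal column (denominator 4−1=3):
R_{1,1} = -1.048546 + (-1.048546 − (-2.593768))/3 = -0.533472
R_{2,1} = (4·(-0.629592) − (-1.048546)) / 3 = -0.489941
R_{3,1} = -0.522611 + (-0.522611 − (-0.629592))/3 = -0.486951
R_{2,2} = (16·(-0.489941) − (-0.533472)) / 15 = -0.487039
R_{3,2} = -0.486951 + (-0.486951 − (-0.489941))/15 = -0.486752
R_{3,3} = (64·(-0.486752) − (-0.487039)) / 63 = -0.486747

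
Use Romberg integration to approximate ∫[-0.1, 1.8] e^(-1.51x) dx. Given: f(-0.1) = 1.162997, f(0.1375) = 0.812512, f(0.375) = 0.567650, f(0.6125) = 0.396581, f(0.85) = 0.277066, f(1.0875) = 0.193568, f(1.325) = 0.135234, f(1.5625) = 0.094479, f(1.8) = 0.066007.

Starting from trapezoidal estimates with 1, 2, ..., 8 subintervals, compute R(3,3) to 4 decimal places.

0.7265

R(0,0) (trapezoid, 1 panel, h=1.9000): 1.167554
R(1,0) (trapezoid, 2 panels, h=0.9500): 0.846990
R(2,0) (trapezoid, 4 panels, h=0.4750): 0.757365
R(3,0) (trapezoid, 8 panels, h=0.2375): 0.734253
R(1,1) = 0.846990 + (0.846990 − 1.167554)/3 = 0.740135
R(2,1) = 0.757365 + (0.757365 − 0.846990)/3 = 0.727490
R(3,1) = 0.734253 + (0.734253 − 0.757365)/3 = 0.726549
R(2,2) = 0.727490 + (0.727490 − 0.740135)/15 = 0.726647
R(3,2) = 0.726549 + (0.726549 − 0.727490)/15 = 0.726486
R(3,3) = 0.726486 + (0.726486 − 0.726647)/63 = 0.726483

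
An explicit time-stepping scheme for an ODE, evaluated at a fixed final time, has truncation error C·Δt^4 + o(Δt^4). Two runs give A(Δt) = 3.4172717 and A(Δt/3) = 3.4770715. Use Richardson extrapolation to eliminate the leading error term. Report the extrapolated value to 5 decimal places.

3.47782

Extrapolated value = (81·A(Δt/3) − A(Δt)) / (81 − 1)
= (81·3.4770715 − 3.4172717) / 80
= 278.2255198 / 80 = 3.4778190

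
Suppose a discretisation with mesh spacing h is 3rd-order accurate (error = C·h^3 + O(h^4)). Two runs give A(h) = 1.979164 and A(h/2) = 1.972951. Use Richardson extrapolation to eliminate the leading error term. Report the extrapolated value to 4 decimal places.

Extrapolated value = (8·A(h/2) − A(h)) / (8 − 1)
= (8·1.972951 − 1.979164) / 7
= 13.804444 / 7 = 1.972063

1.9721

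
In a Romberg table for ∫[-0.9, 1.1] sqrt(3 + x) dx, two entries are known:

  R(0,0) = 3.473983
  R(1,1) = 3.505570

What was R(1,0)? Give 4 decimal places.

3.4977

From R(1,1) = (4·R(1,0) − R(0,0))/3, solve for R(1,0):
4·R(1,0) = 3·3.505570 + 3.473983 = 13.990693
R(1,0) = 3.497673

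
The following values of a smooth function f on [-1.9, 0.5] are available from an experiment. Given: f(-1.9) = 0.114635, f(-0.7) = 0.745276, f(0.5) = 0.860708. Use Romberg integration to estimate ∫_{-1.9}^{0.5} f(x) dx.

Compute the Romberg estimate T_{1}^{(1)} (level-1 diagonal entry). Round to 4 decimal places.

1.5826

T_{0}^{(0)} (trapezoid, 1 panel, h=2.4000): 1.170412
T_{1}^{(0)} (trapezoid, 2 panels, h=1.2000): 1.479537
T_{1}^{(1)} = 1.479537 + (1.479537 − 1.170412)/3 = 1.582579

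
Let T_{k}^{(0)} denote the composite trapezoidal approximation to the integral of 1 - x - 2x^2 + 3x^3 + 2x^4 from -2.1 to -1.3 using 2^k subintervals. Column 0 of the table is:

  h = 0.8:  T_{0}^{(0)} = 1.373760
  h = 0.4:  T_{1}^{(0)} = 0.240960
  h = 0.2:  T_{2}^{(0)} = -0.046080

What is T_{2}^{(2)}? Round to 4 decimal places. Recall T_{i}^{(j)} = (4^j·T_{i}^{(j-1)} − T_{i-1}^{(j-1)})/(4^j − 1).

Richardson extrapolation on the trapezoidal column (denominator 4−1=3):
T_{1}^{(1)} = (4·0.240960 − 1.373760) / 3 = -0.136640
T_{2}^{(1)} = (4·(-0.046080) − 0.240960) / 3 = -0.141760
T_{2}^{(2)} = -0.141760 + (-0.141760 − (-0.136640))/15 = -0.142101

-0.1421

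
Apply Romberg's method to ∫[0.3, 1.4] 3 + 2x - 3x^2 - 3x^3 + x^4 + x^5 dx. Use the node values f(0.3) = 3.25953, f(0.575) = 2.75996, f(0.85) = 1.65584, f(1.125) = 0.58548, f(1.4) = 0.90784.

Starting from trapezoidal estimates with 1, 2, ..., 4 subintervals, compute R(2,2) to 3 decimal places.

1.908

R(0,0) (trapezoid, 1 panel, h=1.1000): 2.29205
R(1,0) (trapezoid, 2 panels, h=0.5500): 2.05674
R(2,0) (trapezoid, 4 panels, h=0.2750): 1.94837
R(1,1) = 2.05674 + (2.05674 − 2.29205)/3 = 1.97830
R(2,1) = 1.94837 + (1.94837 − 2.05674)/3 = 1.91225
R(2,2) = 1.91225 + (1.91225 − 1.97830)/15 = 1.90785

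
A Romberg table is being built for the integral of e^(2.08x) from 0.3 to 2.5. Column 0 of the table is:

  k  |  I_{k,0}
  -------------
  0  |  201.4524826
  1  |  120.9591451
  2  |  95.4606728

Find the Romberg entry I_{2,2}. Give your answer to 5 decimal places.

86.48339

Richardson extrapolation on the trapezoidal column (denominator 4−1=3):
I_{1,1} = (4·120.9591451 − 201.4524826) / 3 = 94.1280326
I_{2,1} = (4·95.4606728 − 120.9591451) / 3 = 86.9611820
I_{2,2} = 86.9611820 + (86.9611820 − 94.1280326)/15 = 86.4833920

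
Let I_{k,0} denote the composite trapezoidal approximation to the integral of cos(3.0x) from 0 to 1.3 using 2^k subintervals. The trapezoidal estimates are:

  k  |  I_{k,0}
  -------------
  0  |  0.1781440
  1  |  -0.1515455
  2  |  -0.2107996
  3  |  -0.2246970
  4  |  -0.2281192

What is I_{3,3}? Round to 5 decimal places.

Richardson extrapolation on the trapezoidal column (denominator 4−1=3):
I_{1,1} = (4·(-0.1515455) − 0.1781440) / 3 = -0.2614420
I_{2,1} = (4·(-0.2107996) − (-0.1515455)) / 3 = -0.2305510
I_{3,1} = (4·(-0.2246970) − (-0.2107996)) / 3 = -0.2293295
I_{2,2} = (16·(-0.2305510) − (-0.2614420)) / 15 = -0.2284916
I_{3,2} = (16·(-0.2293295) − (-0.2305510)) / 15 = -0.2292481
I_{3,3} = (64·(-0.2292481) − (-0.2284916)) / 63 = -0.2292601

-0.22926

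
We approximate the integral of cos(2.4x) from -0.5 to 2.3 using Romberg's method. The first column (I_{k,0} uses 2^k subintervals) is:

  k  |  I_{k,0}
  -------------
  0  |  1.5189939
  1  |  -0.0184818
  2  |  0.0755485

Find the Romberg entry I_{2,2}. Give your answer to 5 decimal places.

0.14942

I_{1,1} = -0.0184818 + (-0.0184818 − 1.5189939)/3 = -0.5309737
I_{2,1} = (4·0.0755485 − (-0.0184818)) / 3 = 0.1068919
I_{2,2} = (16·0.1068919 − (-0.5309737)) / 15 = 0.1494163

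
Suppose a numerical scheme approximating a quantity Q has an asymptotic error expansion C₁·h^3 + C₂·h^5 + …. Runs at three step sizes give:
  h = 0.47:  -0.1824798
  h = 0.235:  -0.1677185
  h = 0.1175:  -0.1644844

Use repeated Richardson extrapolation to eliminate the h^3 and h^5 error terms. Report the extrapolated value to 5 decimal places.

First eliminate the h^3 term (factor 2^3 = 8):
  B₁ = (8·(-0.1677185) − (-0.1824798))/7 = -0.1656097
  B₂ = (8·(-0.1644844) − (-0.1677185))/7 = -0.1640224
Then eliminate the h^5 term (factor 2^5 = 32):
  (32·(-0.1640224) − (-0.1656097))/31 = -0.1639712

-0.16397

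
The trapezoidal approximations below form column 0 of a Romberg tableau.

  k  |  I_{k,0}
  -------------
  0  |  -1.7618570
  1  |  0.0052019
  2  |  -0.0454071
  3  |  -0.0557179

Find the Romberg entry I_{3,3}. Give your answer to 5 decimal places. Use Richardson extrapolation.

I_{1,1} = (4·0.0052019 − (-1.7618570)) / 3 = 0.5942215
I_{2,1} = (4·(-0.0454071) − 0.0052019) / 3 = -0.0622768
I_{3,1} = (4·(-0.0557179) − (-0.0454071)) / 3 = -0.0591548
I_{2,2} = -0.0622768 + (-0.0622768 − 0.5942215)/15 = -0.1060434
I_{3,2} = (16·(-0.0591548) − (-0.0622768)) / 15 = -0.0589467
I_{3,3} = -0.0589467 + (-0.0589467 − (-0.1060434))/63 = -0.0581991
(Column j=1 coincides with Simpson's rule on the same nodes.)

-0.05820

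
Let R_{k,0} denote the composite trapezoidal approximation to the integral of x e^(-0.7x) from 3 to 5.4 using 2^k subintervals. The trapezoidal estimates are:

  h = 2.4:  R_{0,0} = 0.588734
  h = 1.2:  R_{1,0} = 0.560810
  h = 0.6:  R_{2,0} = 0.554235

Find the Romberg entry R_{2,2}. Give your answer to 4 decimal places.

Richardson extrapolation on the trapezoidal column (denominator 4−1=3):
R_{1,1} = (4·0.560810 − 0.588734) / 3 = 0.551502
R_{2,1} = (4·0.554235 − 0.560810) / 3 = 0.552043
R_{2,2} = (16·0.552043 − 0.551502) / 15 = 0.552079

0.5521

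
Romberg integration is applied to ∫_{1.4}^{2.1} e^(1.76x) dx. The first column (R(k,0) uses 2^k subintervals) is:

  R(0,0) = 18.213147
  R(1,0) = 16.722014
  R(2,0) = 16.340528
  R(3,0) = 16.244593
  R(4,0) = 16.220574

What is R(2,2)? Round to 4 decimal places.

16.2126

R(1,1) = (4·16.722014 − 18.213147) / 3 = 16.224970
R(2,1) = 16.340528 + (16.340528 − 16.722014)/3 = 16.213366
R(2,2) = (16·16.213366 − 16.224970) / 15 = 16.212592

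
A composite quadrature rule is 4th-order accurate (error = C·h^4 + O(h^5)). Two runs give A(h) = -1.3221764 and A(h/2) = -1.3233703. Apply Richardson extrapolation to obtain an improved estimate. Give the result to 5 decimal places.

-1.32345

Extrapolated value = (16·A(h/2) − A(h)) / (16 − 1)
= (16·(-1.3233703) − (-1.3221764)) / 15
= -19.8517484 / 15 = -1.3234499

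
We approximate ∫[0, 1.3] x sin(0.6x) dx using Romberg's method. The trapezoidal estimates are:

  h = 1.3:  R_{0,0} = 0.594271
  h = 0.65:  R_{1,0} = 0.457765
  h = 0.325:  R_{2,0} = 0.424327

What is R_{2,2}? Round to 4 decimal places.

0.4132

Richardson extrapolation on the trapezoidal column (denominator 4−1=3):
R_{1,1} = (4·0.457765 − 0.594271) / 3 = 0.412263
R_{2,1} = (4·0.424327 − 0.457765) / 3 = 0.413181
R_{2,2} = 0.413181 + (0.413181 − 0.412263)/15 = 0.413242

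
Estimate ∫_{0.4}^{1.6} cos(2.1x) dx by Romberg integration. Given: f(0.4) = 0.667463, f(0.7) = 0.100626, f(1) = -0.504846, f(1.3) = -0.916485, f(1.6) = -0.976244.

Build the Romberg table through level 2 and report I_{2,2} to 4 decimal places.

I_{0,0} (trapezoid, 1 panel, h=1.2000): -0.185269
I_{1,0} (trapezoid, 2 panels, h=0.6000): -0.395542
I_{2,0} (trapezoid, 4 panels, h=0.3000): -0.442529
I_{1,1} = -0.395542 + (-0.395542 − (-0.185269))/3 = -0.465633
I_{2,1} = -0.442529 + (-0.442529 − (-0.395542))/3 = -0.458191
I_{2,2} = -0.458191 + (-0.458191 − (-0.465633))/15 = -0.457695

-0.4577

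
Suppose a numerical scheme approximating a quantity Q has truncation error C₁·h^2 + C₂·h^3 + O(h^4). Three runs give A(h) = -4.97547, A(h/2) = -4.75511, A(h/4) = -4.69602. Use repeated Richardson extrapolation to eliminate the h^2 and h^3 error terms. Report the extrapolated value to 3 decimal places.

-4.676

First eliminate the h^2 term (factor 2^2 = 4):
  B₁ = (4·(-4.75511) − (-4.97547))/3 = -4.68166
  B₂ = (4·(-4.69602) − (-4.75511))/3 = -4.67632
Then eliminate the h^3 term (factor 2^3 = 8):
  (8·(-4.67632) − (-4.68166))/7 = -4.67556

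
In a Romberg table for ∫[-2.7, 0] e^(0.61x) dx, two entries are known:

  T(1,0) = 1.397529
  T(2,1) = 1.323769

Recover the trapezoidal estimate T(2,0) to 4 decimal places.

1.3422

From T(2,1) = (4·T(2,0) − T(1,0))/3, solve for T(2,0):
4·T(2,0) = 3·1.323769 + 1.397529 = 5.368836
T(2,0) = 1.342209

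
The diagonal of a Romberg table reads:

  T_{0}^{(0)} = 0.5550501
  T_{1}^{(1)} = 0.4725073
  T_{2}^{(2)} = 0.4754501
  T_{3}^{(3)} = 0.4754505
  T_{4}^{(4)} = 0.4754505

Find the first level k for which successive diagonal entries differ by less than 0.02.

|T_{1}^{(1)} − T_{0}^{(0)}| = 0.0825428 ≥ 0.02
|T_{2}^{(2)} − T_{1}^{(1)}| = 0.0029428 < 0.02

k = 2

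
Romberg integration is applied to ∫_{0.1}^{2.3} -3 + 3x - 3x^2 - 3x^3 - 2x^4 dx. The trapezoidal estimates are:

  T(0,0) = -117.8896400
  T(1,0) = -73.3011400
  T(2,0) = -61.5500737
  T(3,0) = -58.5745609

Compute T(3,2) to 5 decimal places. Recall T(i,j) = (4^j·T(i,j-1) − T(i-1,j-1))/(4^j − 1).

-57.57937

Richardson extrapolation on the trapezoidal column (denominator 4−1=3):
T(2,1) = (4·(-61.5500737) − (-73.3011400)) / 3 = -57.6330516
T(3,1) = -58.5745609 + (-58.5745609 − (-61.5500737))/3 = -57.5827233
T(3,2) = -57.5827233 + (-57.5827233 − (-57.6330516))/15 = -57.5793681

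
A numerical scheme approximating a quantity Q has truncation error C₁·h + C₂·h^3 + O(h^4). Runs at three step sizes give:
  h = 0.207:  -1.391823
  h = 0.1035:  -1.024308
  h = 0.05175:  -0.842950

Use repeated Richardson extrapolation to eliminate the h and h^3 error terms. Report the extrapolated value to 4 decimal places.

-0.6623

First eliminate the h term (factor 2^1 = 2):
  B₁ = (2·(-1.024308) − (-1.391823))/1 = -0.656793
  B₂ = (2·(-0.842950) − (-1.024308))/1 = -0.661592
Then eliminate the h^3 term (factor 2^3 = 8):
  (8·(-0.661592) − (-0.656793))/7 = -0.662278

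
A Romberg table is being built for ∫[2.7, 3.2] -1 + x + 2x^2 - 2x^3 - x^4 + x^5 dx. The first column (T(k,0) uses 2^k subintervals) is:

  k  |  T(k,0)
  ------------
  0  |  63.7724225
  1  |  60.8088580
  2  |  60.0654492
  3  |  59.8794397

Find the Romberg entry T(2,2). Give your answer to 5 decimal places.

59.81742

T(1,1) = 60.8088580 + (60.8088580 − 63.7724225)/3 = 59.8210032
T(2,1) = (4·60.0654492 − 60.8088580) / 3 = 59.8176463
T(2,2) = 59.8176463 + (59.8176463 − 59.8210032)/15 = 59.8174225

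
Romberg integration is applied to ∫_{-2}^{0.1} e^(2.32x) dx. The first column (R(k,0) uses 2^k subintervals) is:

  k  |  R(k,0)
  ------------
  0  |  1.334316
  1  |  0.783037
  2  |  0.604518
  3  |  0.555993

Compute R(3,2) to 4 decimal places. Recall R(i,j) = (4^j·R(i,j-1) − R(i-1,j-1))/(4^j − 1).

0.5395

Richardson extrapolation on the trapezoidal column (denominator 4−1=3):
R(2,1) = 0.604518 + (0.604518 − 0.783037)/3 = 0.545012
R(3,1) = 0.555993 + (0.555993 − 0.604518)/3 = 0.539818
R(3,2) = (16·0.539818 − 0.545012) / 15 = 0.539472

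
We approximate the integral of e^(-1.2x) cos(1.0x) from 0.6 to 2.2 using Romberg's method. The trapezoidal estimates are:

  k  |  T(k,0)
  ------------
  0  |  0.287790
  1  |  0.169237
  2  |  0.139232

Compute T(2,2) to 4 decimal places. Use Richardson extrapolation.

Richardson extrapolation on the trapezoidal column (denominator 4−1=3):
T(1,1) = 0.169237 + (0.169237 − 0.287790)/3 = 0.129719
T(2,1) = (4·0.139232 − 0.169237) / 3 = 0.129230
T(2,2) = (16·0.129230 − 0.129719) / 15 = 0.129197

0.1292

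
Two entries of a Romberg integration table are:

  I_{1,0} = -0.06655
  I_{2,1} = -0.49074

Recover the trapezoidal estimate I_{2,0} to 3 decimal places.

-0.385

From I_{2,1} = (4·I_{2,0} − I_{1,0})/3, solve for I_{2,0}:
4·I_{2,0} = 3·(-0.49074) + (-0.06655) = -1.53877
I_{2,0} = -0.38469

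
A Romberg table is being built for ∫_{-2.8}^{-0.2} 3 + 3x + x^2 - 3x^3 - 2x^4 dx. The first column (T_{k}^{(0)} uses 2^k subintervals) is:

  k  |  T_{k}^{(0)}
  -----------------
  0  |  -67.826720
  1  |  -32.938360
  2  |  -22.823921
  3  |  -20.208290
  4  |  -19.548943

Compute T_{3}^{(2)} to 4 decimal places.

-19.3287

T_{2}^{(1)} = (4·(-22.823921) − (-32.938360)) / 3 = -19.452441
T_{3}^{(1)} = (4·(-20.208290) − (-22.823921)) / 3 = -19.336413
T_{3}^{(2)} = (16·(-19.336413) − (-19.452441)) / 15 = -19.328678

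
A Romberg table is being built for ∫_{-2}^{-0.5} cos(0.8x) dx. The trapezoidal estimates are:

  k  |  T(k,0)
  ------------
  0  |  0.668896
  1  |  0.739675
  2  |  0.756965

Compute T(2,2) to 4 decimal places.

0.7627

Richardson extrapolation on the trapezoidal column (denominator 4−1=3):
T(1,1) = 0.739675 + (0.739675 − 0.668896)/3 = 0.763268
T(2,1) = 0.756965 + (0.756965 − 0.739675)/3 = 0.762728
T(2,2) = (16·0.762728 − 0.763268) / 15 = 0.762692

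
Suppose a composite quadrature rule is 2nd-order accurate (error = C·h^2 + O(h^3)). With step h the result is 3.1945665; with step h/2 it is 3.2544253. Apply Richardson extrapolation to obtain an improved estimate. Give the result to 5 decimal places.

The leading error scales as h^2; refining by a factor of 2 reduces it by 2^2 = 4.
Extrapolated value = (4·A(h/2) − A(h)) / (4 − 1)
= (4·3.2544253 − 3.1945665) / 3
= 9.8231347 / 3 = 3.2743782

3.27438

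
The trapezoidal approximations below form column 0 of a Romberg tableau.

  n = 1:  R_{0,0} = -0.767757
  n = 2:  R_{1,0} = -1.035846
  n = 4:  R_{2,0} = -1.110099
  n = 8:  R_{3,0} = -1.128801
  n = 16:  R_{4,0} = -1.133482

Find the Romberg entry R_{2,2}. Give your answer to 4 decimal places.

R_{1,1} = (4·(-1.035846) − (-0.767757)) / 3 = -1.125209
R_{2,1} = -1.110099 + (-1.110099 − (-1.035846))/3 = -1.134850
R_{2,2} = (16·(-1.134850) − (-1.125209)) / 15 = -1.135493

-1.1355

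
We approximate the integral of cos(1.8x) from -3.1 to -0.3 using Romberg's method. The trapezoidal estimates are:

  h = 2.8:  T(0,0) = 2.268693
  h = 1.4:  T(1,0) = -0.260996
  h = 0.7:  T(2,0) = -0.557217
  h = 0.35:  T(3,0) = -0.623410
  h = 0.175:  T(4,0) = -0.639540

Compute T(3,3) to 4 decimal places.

T(1,1) = (4·(-0.260996) − 2.268693) / 3 = -1.104226
T(2,1) = -0.557217 + (-0.557217 − (-0.260996))/3 = -0.655957
T(3,1) = (4·(-0.623410) − (-0.557217)) / 3 = -0.645474
T(2,2) = (16·(-0.655957) − (-1.104226)) / 15 = -0.626072
T(3,2) = (16·(-0.645474) − (-0.655957)) / 15 = -0.644775
T(3,3) = (64·(-0.644775) − (-0.626072)) / 63 = -0.645072

-0.6451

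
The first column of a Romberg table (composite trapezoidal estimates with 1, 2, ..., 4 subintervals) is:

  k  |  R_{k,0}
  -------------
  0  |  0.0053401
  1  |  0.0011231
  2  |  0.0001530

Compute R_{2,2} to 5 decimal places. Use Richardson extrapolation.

R_{1,1} = (4·0.0011231 − 0.0053401) / 3 = -0.0002826
R_{2,1} = (4·0.0001530 − 0.0011231) / 3 = -0.0001704
R_{2,2} = (16·(-0.0001704) − (-0.0002826)) / 15 = -0.0001629

-0.00016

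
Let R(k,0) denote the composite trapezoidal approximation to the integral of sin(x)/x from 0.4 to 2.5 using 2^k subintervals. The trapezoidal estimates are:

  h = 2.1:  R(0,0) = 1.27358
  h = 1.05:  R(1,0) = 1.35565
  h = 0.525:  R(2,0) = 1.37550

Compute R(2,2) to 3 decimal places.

Richardson extrapolation on the trapezoidal column (denominator 4−1=3):
R(1,1) = 1.35565 + (1.35565 − 1.27358)/3 = 1.38301
R(2,1) = (4·1.37550 − 1.35565) / 3 = 1.38212
R(2,2) = (16·1.38212 − 1.38301) / 15 = 1.38206

1.382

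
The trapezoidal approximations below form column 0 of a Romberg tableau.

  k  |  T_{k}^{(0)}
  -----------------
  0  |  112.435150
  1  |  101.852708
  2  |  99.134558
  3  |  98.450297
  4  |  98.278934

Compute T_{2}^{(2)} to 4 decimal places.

98.2221

Richardson extrapolation on the trapezoidal column (denominator 4−1=3):
T_{1}^{(1)} = (4·101.852708 − 112.435150) / 3 = 98.325227
T_{2}^{(1)} = (4·99.134558 − 101.852708) / 3 = 98.228508
T_{2}^{(2)} = (16·98.228508 − 98.325227) / 15 = 98.222060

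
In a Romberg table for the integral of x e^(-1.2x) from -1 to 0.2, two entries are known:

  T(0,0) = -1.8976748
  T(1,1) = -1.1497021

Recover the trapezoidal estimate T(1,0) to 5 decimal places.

From T(1,1) = (4·T(1,0) − T(0,0))/3, solve for T(1,0):
4·T(1,0) = 3·(-1.1497021) + (-1.8976748) = -5.3467811
T(1,0) = -1.3366953

-1.33670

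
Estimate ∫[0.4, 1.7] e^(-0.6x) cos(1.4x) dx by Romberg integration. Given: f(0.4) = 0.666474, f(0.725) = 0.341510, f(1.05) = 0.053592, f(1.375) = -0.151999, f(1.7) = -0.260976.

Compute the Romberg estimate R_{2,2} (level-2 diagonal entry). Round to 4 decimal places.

R_{0,0} (trapezoid, 1 panel, h=1.3000): 0.263574
R_{1,0} (trapezoid, 2 panels, h=0.6500): 0.166622
R_{2,0} (trapezoid, 4 panels, h=0.3250): 0.144902
R_{1,1} = 0.166622 + (0.166622 − 0.263574)/3 = 0.134305
R_{2,1} = 0.144902 + (0.144902 − 0.166622)/3 = 0.137662
R_{2,2} = 0.137662 + (0.137662 − 0.134305)/15 = 0.137886

0.1379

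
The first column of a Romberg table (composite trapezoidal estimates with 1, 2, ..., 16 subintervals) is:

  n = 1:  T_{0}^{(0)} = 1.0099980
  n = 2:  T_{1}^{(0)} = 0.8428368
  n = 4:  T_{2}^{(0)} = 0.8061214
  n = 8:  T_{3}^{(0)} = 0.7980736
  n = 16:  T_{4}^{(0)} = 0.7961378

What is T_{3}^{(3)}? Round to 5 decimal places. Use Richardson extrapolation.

0.79551

Richardson extrapolation on the trapezoidal column (denominator 4−1=3):
T_{1}^{(1)} = 0.8428368 + (0.8428368 − 1.0099980)/3 = 0.7871164
T_{2}^{(1)} = 0.8061214 + (0.8061214 − 0.8428368)/3 = 0.7938829
T_{3}^{(1)} = (4·0.7980736 − 0.8061214) / 3 = 0.7953910
T_{2}^{(2)} = (16·0.7938829 − 0.7871164) / 15 = 0.7943340
T_{3}^{(2)} = (16·0.7953910 − 0.7938829) / 15 = 0.7954915
T_{3}^{(3)} = (64·0.7954915 − 0.7943340) / 63 = 0.7955099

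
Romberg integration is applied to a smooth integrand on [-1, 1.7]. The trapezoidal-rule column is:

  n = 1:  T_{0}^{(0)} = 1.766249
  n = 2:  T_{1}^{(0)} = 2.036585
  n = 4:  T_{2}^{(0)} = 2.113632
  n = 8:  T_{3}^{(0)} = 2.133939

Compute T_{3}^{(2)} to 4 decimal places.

Richardson extrapolation on the trapezoidal column (denominator 4−1=3):
T_{2}^{(1)} = 2.113632 + (2.113632 − 2.036585)/3 = 2.139314
T_{3}^{(1)} = 2.133939 + (2.133939 − 2.113632)/3 = 2.140708
T_{3}^{(2)} = (16·2.140708 − 2.139314) / 15 = 2.140801

2.1408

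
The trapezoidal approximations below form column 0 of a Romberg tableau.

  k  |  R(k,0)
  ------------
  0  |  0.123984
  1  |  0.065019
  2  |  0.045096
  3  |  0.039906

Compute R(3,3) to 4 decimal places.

0.0382

R(1,1) = 0.065019 + (0.065019 − 0.123984)/3 = 0.045364
R(2,1) = (4·0.045096 − 0.065019) / 3 = 0.038455
R(3,1) = (4·0.039906 − 0.045096) / 3 = 0.038176
R(2,2) = 0.038455 + (0.038455 − 0.045364)/15 = 0.037994
R(3,2) = (16·0.038176 − 0.038455) / 15 = 0.038157
R(3,3) = (64·0.038157 − 0.037994) / 63 = 0.038160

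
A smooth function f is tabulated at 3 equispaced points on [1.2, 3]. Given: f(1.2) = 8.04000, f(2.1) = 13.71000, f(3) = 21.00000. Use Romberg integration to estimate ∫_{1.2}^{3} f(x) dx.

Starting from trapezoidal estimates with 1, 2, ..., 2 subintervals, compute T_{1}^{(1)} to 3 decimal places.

25.164

T_{0}^{(0)} (trapezoid, 1 panel, h=1.8000): 26.13600
T_{1}^{(0)} (trapezoid, 2 panels, h=0.9000): 25.40700
T_{1}^{(1)} = 25.40700 + (25.40700 − 26.13600)/3 = 25.16400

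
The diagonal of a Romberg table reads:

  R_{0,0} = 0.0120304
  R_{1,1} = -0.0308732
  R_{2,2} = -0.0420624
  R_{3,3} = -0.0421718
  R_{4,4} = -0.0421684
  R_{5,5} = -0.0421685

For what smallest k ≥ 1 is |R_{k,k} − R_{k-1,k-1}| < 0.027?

k = 2

|R_{1,1} − R_{0,0}| = 0.0429036 ≥ 0.027
|R_{2,2} − R_{1,1}| = 0.0111892 < 0.027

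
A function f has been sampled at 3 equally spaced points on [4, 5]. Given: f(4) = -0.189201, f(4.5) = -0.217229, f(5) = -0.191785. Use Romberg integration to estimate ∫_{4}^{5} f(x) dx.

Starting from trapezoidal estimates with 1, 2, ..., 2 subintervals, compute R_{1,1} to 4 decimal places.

-0.2083

R_{0,0} (trapezoid, 1 panel, h=1.0000): -0.190493
R_{1,0} (trapezoid, 2 panels, h=0.5000): -0.203861
R_{1,1} = -0.203861 + (-0.203861 − (-0.190493))/3 = -0.208317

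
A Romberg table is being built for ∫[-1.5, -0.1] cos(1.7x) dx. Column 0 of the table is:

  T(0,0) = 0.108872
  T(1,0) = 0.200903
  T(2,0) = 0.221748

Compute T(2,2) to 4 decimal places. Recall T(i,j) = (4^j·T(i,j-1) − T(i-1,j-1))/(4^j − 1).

0.2285

Richardson extrapolation on the trapezoidal column (denominator 4−1=3):
T(1,1) = 0.200903 + (0.200903 − 0.108872)/3 = 0.231580
T(2,1) = (4·0.221748 − 0.200903) / 3 = 0.228696
T(2,2) = (16·0.228696 − 0.231580) / 15 = 0.228504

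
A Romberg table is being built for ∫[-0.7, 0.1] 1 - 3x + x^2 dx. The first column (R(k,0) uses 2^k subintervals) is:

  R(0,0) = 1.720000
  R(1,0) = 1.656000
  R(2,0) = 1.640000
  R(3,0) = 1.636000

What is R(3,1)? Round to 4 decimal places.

1.6347

Richardson extrapolation on the trapezoidal column (denominator 4−1=3):
R(3,1) = (4·1.636000 − 1.640000) / 3 = 1.634667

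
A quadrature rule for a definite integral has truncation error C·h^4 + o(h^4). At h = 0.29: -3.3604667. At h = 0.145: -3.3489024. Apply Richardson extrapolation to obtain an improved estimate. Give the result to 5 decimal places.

The leading error scales as h^4; refining by a factor of 2 reduces it by 2^4 = 16.
Extrapolated value = (16·A(h/2) − A(h)) / (16 − 1)
= (16·(-3.3489024) − (-3.3604667)) / 15
= -50.2219717 / 15 = -3.3481314

-3.34813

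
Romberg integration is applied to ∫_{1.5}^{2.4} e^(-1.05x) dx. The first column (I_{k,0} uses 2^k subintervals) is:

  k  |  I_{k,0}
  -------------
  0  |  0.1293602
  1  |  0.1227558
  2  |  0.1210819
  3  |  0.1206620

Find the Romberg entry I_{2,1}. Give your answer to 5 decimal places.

I_{2,1} = 0.1210819 + (0.1210819 − 0.1227558)/3 = 0.1205239

0.12052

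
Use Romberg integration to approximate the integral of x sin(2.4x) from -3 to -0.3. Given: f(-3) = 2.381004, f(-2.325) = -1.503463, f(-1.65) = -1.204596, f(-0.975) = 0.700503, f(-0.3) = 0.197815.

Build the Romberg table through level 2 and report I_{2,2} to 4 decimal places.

-0.6629

I_{0,0} (trapezoid, 1 panel, h=2.7000): 3.481406
I_{1,0} (trapezoid, 2 panels, h=1.3500): 0.114498
I_{2,0} (trapezoid, 4 panels, h=0.6750): -0.484749
I_{1,1} = 0.114498 + (0.114498 − 3.481406)/3 = -1.007805
I_{2,1} = -0.484749 + (-0.484749 − 0.114498)/3 = -0.684498
I_{2,2} = -0.684498 + (-0.684498 − (-1.007805))/15 = -0.662944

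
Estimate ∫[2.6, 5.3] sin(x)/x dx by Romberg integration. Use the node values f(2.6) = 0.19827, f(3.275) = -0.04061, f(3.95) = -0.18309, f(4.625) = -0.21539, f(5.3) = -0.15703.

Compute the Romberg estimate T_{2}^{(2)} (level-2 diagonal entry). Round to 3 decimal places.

T_{0}^{(0)} (trapezoid, 1 panel, h=2.7000): 0.05567
T_{1}^{(0)} (trapezoid, 2 panels, h=1.3500): -0.21933
T_{2}^{(0)} (trapezoid, 4 panels, h=0.6750): -0.28247
T_{1}^{(1)} = -0.21933 + (-0.21933 − 0.05567)/3 = -0.31100
T_{2}^{(1)} = -0.28247 + (-0.28247 − (-0.21933))/3 = -0.30352
T_{2}^{(2)} = -0.30352 + (-0.30352 − (-0.31100))/15 = -0.30302

-0.303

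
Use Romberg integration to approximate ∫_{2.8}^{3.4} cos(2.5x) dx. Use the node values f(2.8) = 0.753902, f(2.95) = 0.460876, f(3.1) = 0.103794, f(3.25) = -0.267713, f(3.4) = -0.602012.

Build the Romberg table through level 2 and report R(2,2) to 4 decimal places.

0.0566

R(0,0) (trapezoid, 1 panel, h=0.6000): 0.045567
R(1,0) (trapezoid, 2 panels, h=0.3000): 0.053922
R(2,0) (trapezoid, 4 panels, h=0.1500): 0.055935
R(1,1) = 0.053922 + (0.053922 − 0.045567)/3 = 0.056707
R(2,1) = 0.055935 + (0.055935 − 0.053922)/3 = 0.056606
R(2,2) = 0.056606 + (0.056606 − 0.056707)/15 = 0.056599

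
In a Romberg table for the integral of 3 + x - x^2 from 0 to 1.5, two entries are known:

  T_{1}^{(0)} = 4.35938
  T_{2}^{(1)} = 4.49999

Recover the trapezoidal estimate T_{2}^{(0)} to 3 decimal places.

From T_{2}^{(1)} = (4·T_{2}^{(0)} − T_{1}^{(0)})/3, solve for T_{2}^{(0)}:
4·T_{2}^{(0)} = 3·4.49999 + 4.35938 = 17.85935
T_{2}^{(0)} = 4.46484

4.465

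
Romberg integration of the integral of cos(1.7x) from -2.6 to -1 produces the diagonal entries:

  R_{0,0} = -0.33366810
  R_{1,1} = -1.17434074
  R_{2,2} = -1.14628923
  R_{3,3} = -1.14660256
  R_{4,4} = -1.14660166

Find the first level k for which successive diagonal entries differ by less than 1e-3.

|R_{1,1} − R_{0,0}| = 0.84067264 ≥ 1e-3
|R_{2,2} − R_{1,1}| = 0.02805151 ≥ 1e-3
|R_{3,3} − R_{2,2}| = 0.00031333 < 1e-3

k = 3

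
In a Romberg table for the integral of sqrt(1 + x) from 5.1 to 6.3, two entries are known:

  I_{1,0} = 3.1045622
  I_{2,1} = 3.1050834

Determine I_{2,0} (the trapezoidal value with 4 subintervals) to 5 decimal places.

3.10495

From I_{2,1} = (4·I_{2,0} − I_{1,0})/3, solve for I_{2,0}:
4·I_{2,0} = 3·3.1050834 + 3.1045622 = 12.4198124
I_{2,0} = 3.1049531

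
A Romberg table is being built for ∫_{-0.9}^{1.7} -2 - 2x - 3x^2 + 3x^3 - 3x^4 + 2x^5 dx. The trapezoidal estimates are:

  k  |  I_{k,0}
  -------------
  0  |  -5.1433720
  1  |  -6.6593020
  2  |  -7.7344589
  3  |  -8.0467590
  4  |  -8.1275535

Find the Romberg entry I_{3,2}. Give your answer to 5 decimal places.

-8.15473

Richardson extrapolation on the trapezoidal column (denominator 4−1=3):
I_{2,1} = (4·(-7.7344589) − (-6.6593020)) / 3 = -8.0928445
I_{3,1} = (4·(-8.0467590) − (-7.7344589)) / 3 = -8.1508590
I_{3,2} = -8.1508590 + (-8.1508590 − (-8.0928445))/15 = -8.1547266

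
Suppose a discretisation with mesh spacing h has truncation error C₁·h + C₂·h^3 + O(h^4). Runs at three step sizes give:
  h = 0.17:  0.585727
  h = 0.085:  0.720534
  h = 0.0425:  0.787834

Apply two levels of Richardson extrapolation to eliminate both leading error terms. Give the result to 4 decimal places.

0.8551

First eliminate the h term (factor 2^1 = 2):
  B₁ = (2·0.720534 − 0.585727)/1 = 0.855341
  B₂ = (2·0.787834 − 0.720534)/1 = 0.855134
Then eliminate the h^3 term (factor 2^3 = 8):
  (8·0.855134 − 0.855341)/7 = 0.855104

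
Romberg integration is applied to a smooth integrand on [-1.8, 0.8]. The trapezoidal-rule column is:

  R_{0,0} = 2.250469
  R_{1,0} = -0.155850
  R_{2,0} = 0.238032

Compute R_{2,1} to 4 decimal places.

0.3693

Richardson extrapolation on the trapezoidal column (denominator 4−1=3):
R_{2,1} = (4·0.238032 − (-0.155850)) / 3 = 0.369326
(Column j=1 coincides with Simpson's rule on the same nodes.)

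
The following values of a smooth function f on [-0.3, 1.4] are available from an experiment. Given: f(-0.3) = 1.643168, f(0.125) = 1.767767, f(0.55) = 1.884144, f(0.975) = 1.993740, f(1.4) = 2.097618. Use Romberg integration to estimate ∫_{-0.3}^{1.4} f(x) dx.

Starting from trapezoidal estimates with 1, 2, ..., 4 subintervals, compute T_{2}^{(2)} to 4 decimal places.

3.1953

T_{0}^{(0)} (trapezoid, 1 panel, h=1.7000): 3.179668
T_{1}^{(0)} (trapezoid, 2 panels, h=0.8500): 3.191356
T_{2}^{(0)} (trapezoid, 4 panels, h=0.4250): 3.194319
T_{1}^{(1)} = 3.191356 + (3.191356 − 3.179668)/3 = 3.195252
T_{2}^{(1)} = 3.194319 + (3.194319 − 3.191356)/3 = 3.195307
T_{2}^{(2)} = 3.195307 + (3.195307 − 3.195252)/15 = 3.195311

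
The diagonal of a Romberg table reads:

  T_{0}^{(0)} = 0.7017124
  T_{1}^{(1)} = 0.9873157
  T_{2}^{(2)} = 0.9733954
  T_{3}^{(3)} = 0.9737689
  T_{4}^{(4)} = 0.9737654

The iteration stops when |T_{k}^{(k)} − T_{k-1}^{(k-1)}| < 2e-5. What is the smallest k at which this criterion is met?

|T_{1}^{(1)} − T_{0}^{(0)}| = 0.2856033 ≥ 2e-5
|T_{2}^{(2)} − T_{1}^{(1)}| = 0.0139203 ≥ 2e-5
|T_{3}^{(3)} − T_{2}^{(2)}| = 0.0003735 ≥ 2e-5
|T_{4}^{(4)} − T_{3}^{(3)}| = 0.0000035 < 2e-5

k = 4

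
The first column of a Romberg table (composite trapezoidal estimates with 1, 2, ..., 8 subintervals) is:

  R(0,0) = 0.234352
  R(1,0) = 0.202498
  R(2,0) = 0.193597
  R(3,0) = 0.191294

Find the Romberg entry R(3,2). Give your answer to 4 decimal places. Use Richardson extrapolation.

Richardson extrapolation on the trapezoidal column (denominator 4−1=3):
R(2,1) = (4·0.193597 − 0.202498) / 3 = 0.190630
R(3,1) = (4·0.191294 − 0.193597) / 3 = 0.190526
R(3,2) = (16·0.190526 − 0.190630) / 15 = 0.190519

0.1905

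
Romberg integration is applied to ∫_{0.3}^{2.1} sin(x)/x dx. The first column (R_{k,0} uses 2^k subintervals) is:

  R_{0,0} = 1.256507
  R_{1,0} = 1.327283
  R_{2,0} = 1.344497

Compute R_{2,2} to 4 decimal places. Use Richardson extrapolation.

Richardson extrapolation on the trapezoidal column (denominator 4−1=3):
R_{1,1} = (4·1.327283 − 1.256507) / 3 = 1.350875
R_{2,1} = (4·1.344497 − 1.327283) / 3 = 1.350235
R_{2,2} = 1.350235 + (1.350235 − 1.350875)/15 = 1.350192
(Column j=1 coincides with Simpson's rule on the same nodes.)

1.3502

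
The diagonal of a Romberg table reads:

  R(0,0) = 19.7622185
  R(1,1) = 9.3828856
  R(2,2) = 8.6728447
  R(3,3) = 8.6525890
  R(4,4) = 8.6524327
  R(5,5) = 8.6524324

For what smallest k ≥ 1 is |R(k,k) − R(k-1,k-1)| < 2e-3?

k = 4

|R(1,1) − R(0,0)| = 10.3793329 ≥ 2e-3
|R(2,2) − R(1,1)| = 0.7100409 ≥ 2e-3
|R(3,3) − R(2,2)| = 0.0202557 ≥ 2e-3
|R(4,4) − R(3,3)| = 0.0001563 < 2e-3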